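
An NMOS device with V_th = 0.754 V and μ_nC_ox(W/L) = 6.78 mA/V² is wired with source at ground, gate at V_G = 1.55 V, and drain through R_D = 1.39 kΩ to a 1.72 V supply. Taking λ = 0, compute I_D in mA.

I_D = 1.07 mA

V_GS = V_G = 1.55 V, so V_ov = 1.55 − 0.754 = 0.796 V.
Assume saturation: I_D = ½ k_n V_ov² = 0.5 × 6.78 × 0.796² = 2.15 mA, giving V_DS = V_DD − I_D R_D = 1.72 − 2.15 × 1.39 = -1.27 V.
But -1.27 V < V_ov = 0.796 V, so the device is actually in triode.
In triode I_D = k_n[V_ov V_DS − ½ V_DS²] and I_D = (V_DD − V_DS)/R_D. Equating: 4.71 V_DS² − 8.502 V_DS + 1.72 = 0, giving V_DS = 0.232 V (the root below V_ov).
I_D = (1.72 − 0.232) / 1.39 = 1.07 mA.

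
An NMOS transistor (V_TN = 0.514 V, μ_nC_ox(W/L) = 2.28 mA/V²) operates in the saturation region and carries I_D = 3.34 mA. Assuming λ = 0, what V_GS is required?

In saturation I_D = ½ k_n (V_GS − V_TN)², so V_GS − V_TN = √(2 I_D / k_n) = √(2 × 3.34 / 2.28) = 1.71 V.
V_GS = 0.514 + 1.71 = 2.23 V.

V_GS = 2.23 V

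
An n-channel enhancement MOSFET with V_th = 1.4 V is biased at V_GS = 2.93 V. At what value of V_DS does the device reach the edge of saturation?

The boundary between triode and saturation is V_DS = V_GS − V_th = V_ov.
V_ov = 2.93 − 1.4 = 1.53 V.

V_DS,sat = 1.53 V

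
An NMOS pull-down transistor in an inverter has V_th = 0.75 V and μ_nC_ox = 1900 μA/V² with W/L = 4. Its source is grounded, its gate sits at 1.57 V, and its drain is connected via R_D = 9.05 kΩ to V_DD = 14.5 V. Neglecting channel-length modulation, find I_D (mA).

I_D = 1.57 mA

V_GS = V_G = 1.57 V, so V_ov = 1.57 − 0.75 = 0.82 V.
k_n = μ_nC_ox · (W/L) = 7.6 mA/V².
Assume saturation: I_D = ½ k_n V_ov² = 0.5 × 7.6 × 0.82² = 2.56 mA, giving V_DS = V_DD − I_D R_D = 14.5 − 2.56 × 9.05 = -8.62 V.
But -8.62 V < V_ov = 0.82 V, so the device is actually in triode.
In triode I_D = k_n[V_ov V_DS − ½ V_DS²] and I_D = (V_DD − V_DS)/R_D. Equating: 34.4 V_DS² − 57.4 V_DS + 14.5 = 0, giving V_DS = 0.31 V (the root below V_ov).
I_D = (14.5 − 0.31) / 9.05 = 1.57 mA.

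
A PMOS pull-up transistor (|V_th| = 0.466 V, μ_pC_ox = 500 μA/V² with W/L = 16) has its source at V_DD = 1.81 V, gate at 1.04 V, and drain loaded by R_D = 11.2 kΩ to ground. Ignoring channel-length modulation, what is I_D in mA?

V_SG = V_DD − V_G = 1.81 − 1.04 = 0.77 V, so V_ov = 0.77 − 0.466 = 0.304 V.
k_p = μ_pC_ox · (W/L) = 8 mA/V².
Assume saturation: I_D = ½ k_p V_ov² = 0.5 × 8 × 0.304² = 0.37 mA, giving V_SD = V_DD − I_D R_D = 1.81 − 0.37 × 11.2 = -2.33 V.
But -2.33 V < V_ov = 0.304 V, so the device is actually in triode.
In triode I_D = k_p[V_ov V_SD − ½ V_SD²] and I_D = (V_DD − V_SD)/R_D. Equating: 44.8 V_SD² − 28.24 V_SD + 1.81 = 0, giving V_SD = 0.0724 V (the root below V_ov).
I_D = (1.81 − 0.0724) / 11.2 = 0.155 mA.

I_D = 0.155 mA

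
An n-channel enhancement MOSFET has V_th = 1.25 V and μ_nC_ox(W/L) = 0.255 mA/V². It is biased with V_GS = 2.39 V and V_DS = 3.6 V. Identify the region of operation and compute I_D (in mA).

V_ov = V_GS − V_th = 2.39 − 1.25 = 1.14 V.
Since V_DS = 3.6 V ≥ V_ov = 1.14 V, the device is in saturation.
I_D = ½ k_n V_ov² = 0.5 × 0.255 × 1.14² = 0.166 mA.

Saturation; I_D = 0.166 mA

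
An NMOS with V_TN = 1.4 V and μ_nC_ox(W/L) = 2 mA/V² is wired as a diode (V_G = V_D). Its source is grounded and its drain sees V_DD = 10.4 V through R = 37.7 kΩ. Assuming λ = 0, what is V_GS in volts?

With gate tied to drain, V_GS = V_DS ≥ V_GS − V_TN, so the device is in saturation.
KCL at the drain: ½ k_n (V_GS − V_TN)² = (V_DD − V_GS)/R.
Let x = V_GS − 1.4. Then 37.7 x² + x − 9 = 0, giving x = 0.476 V (positive root), so V_GS = 1.88 V.
I_D = (V_DD − V_GS)/R = (10.4 − 1.88) / 37.7 = 0.226 mA.

V_GS = 1.88 V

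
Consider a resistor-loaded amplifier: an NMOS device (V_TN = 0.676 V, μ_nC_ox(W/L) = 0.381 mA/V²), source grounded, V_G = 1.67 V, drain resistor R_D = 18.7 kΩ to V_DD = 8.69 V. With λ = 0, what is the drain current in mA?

I_D = 0.188 mA

V_GS = V_G = 1.67 V, so V_ov = 1.67 − 0.676 = 0.994 V.
Assume saturation: I_D = ½ k_n V_ov² = 0.5 × 0.381 × 0.994² = 0.188 mA, giving V_DS = V_DD − I_D R_D = 8.69 − 0.188 × 18.7 = 5.17 V.
V_DS = 5.17 V ≥ V_ov = 0.994 V, confirming saturation.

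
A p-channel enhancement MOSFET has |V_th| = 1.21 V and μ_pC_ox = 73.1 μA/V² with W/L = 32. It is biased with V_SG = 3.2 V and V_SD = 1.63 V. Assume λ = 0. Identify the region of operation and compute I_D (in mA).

Triode; I_D = 4.48 mA

k_p = μ_pC_ox · (W/L) = 2.339 mA/V².
V_ov = V_SG − |V_th| = 3.2 − 1.21 = 1.99 V.
Since V_SD = 1.63 V < V_ov = 1.99 V, the device is in the triode region.
I_D = k_p [V_ov · V_SD − ½ V_SD²] = 2.339 × [1.99 × 1.63 − 0.5 × 1.63²] = 4.48 mA.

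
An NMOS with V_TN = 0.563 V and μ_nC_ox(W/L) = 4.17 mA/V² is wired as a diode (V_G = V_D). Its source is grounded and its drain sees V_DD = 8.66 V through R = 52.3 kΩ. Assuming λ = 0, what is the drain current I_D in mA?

With gate tied to drain, V_GS = V_DS ≥ V_GS − V_TN, so the device is in saturation.
KCL at the drain: ½ k_n (V_GS − V_TN)² = (V_DD − V_GS)/R.
Let x = V_GS − 0.563. Then 109 x² + x − 8.097 = 0, giving x = 0.268 V (positive root), so V_GS = 0.831 V.
I_D = (V_DD − V_GS)/R = (8.66 − 0.831) / 52.3 = 0.15 mA.

I_D = 0.150 mA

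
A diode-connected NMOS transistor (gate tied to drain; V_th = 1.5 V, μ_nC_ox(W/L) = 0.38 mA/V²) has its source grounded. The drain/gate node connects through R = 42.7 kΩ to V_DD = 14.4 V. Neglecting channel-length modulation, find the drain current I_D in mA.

With gate tied to drain, V_GS = V_DS ≥ V_GS − V_th, so the device is in saturation.
KCL at the drain: ½ k_n (V_GS − V_th)² = (V_DD − V_GS)/R.
Let x = V_GS − 1.5. Then 8.11 x² + x − 12.9 = 0, giving x = 1.2 V (positive root), so V_GS = 2.7 V.
I_D = (V_DD − V_GS)/R = (14.4 − 2.7) / 42.7 = 0.274 mA.

I_D = 0.274 mA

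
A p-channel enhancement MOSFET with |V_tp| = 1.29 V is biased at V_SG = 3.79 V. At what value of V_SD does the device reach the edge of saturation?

The boundary between triode and saturation is V_SD = V_SG − |V_tp| = V_ov.
V_ov = 3.79 − 1.29 = 2.5 V.

V_SD,sat = 2.50 V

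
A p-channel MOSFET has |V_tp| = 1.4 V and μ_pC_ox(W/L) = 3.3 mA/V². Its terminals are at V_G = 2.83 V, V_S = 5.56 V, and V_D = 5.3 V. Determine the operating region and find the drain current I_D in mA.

V_SG = V_S − V_G = 5.56 − 2.83 = 2.73 V; V_SD = V_S − V_D = 5.56 − 5.3 = 0.26 V.
V_ov = V_SG − |V_tp| = 2.73 − 1.4 = 1.33 V.
Since V_SD = 0.26 V < V_ov = 1.33 V, the device is in the triode region.
I_D = k_p [V_ov · V_SD − ½ V_SD²] = 3.3 × [1.33 × 0.26 − 0.5 × 0.26²] = 1.03 mA.

Triode; I_D = 1.03 mA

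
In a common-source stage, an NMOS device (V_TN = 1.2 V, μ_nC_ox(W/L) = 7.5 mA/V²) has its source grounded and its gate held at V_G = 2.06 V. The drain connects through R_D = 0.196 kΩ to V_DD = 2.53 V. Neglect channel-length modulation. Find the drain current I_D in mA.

V_GS = V_G = 2.06 V, so V_ov = 2.06 − 1.2 = 0.86 V.
Assume saturation: I_D = ½ k_n V_ov² = 0.5 × 7.5 × 0.86² = 2.77 mA, giving V_DS = V_DD − I_D R_D = 2.53 − 2.77 × 0.196 = 1.99 V.
V_DS = 1.99 V ≥ V_ov = 0.86 V, confirming saturation.

I_D = 2.77 mA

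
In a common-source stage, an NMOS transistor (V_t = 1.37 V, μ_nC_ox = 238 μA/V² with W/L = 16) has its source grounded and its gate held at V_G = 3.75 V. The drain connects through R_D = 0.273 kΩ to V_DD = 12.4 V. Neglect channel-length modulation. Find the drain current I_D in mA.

V_GS = V_G = 3.75 V, so V_ov = 3.75 − 1.37 = 2.38 V.
k_n = μ_nC_ox · (W/L) = 3.808 mA/V².
Assume saturation: I_D = ½ k_n V_ov² = 0.5 × 3.808 × 2.38² = 10.8 mA, giving V_DS = V_DD − I_D R_D = 12.4 − 10.8 × 0.273 = 9.46 V.
V_DS = 9.46 V ≥ V_ov = 2.38 V, confirming saturation.

I_D = 10.8 mA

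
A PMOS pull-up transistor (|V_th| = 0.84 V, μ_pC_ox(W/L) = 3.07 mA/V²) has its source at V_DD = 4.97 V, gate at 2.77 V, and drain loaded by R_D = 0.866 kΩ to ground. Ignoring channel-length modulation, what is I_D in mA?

V_SG = V_DD − V_G = 4.97 − 2.77 = 2.2 V, so V_ov = 2.2 − 0.84 = 1.36 V.
Assume saturation: I_D = ½ k_p V_ov² = 0.5 × 3.07 × 1.36² = 2.84 mA, giving V_SD = V_DD − I_D R_D = 4.97 − 2.84 × 0.866 = 2.51 V.
V_SD = 2.51 V ≥ V_ov = 1.36 V, confirming saturation.

I_D = 2.84 mA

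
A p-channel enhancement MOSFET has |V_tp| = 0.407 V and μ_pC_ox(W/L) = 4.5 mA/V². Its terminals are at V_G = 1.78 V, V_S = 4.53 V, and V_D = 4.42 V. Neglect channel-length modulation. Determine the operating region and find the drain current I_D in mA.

V_SG = V_S − V_G = 4.53 − 1.78 = 2.75 V; V_SD = V_S − V_D = 4.53 − 4.42 = 0.11 V.
V_ov = V_SG − |V_tp| = 2.75 − 0.407 = 2.34 V.
Since V_SD = 0.11 V < V_ov = 2.34 V, the device is in the triode region.
I_D = k_p [V_ov · V_SD − ½ V_SD²] = 4.5 × [2.34 × 0.11 − 0.5 × 0.11²] = 1.13 mA.

Triode; I_D = 1.13 mA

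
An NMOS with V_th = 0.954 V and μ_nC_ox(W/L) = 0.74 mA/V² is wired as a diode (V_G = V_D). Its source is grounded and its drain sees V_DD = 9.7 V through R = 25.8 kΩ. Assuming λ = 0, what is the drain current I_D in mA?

With gate tied to drain, V_GS = V_DS ≥ V_GS − V_th, so the device is in saturation.
KCL at the drain: ½ k_n (V_GS − V_th)² = (V_DD − V_GS)/R.
Let x = V_GS − 0.954. Then 9.55 x² + x − 8.746 = 0, giving x = 0.906 V (positive root), so V_GS = 1.86 V.
I_D = (V_DD − V_GS)/R = (9.7 − 1.86) / 25.8 = 0.304 mA.

I_D = 0.304 mA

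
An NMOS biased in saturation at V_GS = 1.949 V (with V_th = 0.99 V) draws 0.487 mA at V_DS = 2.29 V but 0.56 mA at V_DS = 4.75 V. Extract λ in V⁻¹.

With V_GS fixed, I_D ∝ (1 + λ V_DS) in saturation, so I_D2/I_D1 = (1 + λ V_DS2)/(1 + λ V_DS1).
0.56/0.487 = 1.15 = (1 + 4.75 λ)/(1 + 2.29 λ).
Solving: λ (I_D1 V_DS2 − I_D2 V_DS1) = I_D2 − I_D1, so λ = (0.56 − 0.487) / (0.487 × 4.75 − 0.56 × 2.29) = 0.073 / 1.03 = 0.0708 V⁻¹.

λ = 0.0708 V⁻¹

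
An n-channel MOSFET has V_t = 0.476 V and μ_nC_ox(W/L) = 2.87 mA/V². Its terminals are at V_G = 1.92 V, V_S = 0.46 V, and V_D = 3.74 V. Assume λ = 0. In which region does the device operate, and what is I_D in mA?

V_GS = V_G − V_S = 1.92 − 0.46 = 1.46 V; V_DS = V_D − V_S = 3.74 − 0.46 = 3.28 V.
V_ov = V_GS − V_t = 1.46 − 0.476 = 0.984 V.
Since V_DS = 3.28 V ≥ V_ov = 0.984 V, the device is in saturation.
I_D = ½ k_n V_ov² = 0.5 × 2.87 × 0.984² = 1.39 mA.

Saturation; I_D = 1.39 mA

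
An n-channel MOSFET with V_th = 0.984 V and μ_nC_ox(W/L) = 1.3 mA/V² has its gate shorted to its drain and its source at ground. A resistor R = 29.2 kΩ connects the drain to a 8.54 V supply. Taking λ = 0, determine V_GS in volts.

With gate tied to drain, V_GS = V_DS ≥ V_GS − V_th, so the device is in saturation.
KCL at the drain: ½ k_n (V_GS − V_th)² = (V_DD − V_GS)/R.
Let x = V_GS − 0.984. Then 19 x² + x − 7.556 = 0, giving x = 0.605 V (positive root), so V_GS = 1.59 V.
I_D = (V_DD − V_GS)/R = (8.54 − 1.59) / 29.2 = 0.238 mA.

V_GS = 1.59 V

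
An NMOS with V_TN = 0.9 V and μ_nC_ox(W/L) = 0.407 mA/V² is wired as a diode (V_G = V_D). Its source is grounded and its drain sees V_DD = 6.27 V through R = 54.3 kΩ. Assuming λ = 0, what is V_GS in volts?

V_GS = 1.55 V

With gate tied to drain, V_GS = V_DS ≥ V_GS − V_TN, so the device is in saturation.
KCL at the drain: ½ k_n (V_GS − V_TN)² = (V_DD − V_GS)/R.
Let x = V_GS − 0.9. Then 11.1 x² + x − 5.37 = 0, giving x = 0.653 V (positive root), so V_GS = 1.55 V.
I_D = (V_DD − V_GS)/R = (6.27 − 1.55) / 54.3 = 0.0869 mA.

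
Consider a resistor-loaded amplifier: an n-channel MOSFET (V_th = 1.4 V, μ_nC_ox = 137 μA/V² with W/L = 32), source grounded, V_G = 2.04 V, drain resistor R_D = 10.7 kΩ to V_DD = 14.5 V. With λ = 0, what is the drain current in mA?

V_GS = V_G = 2.04 V, so V_ov = 2.04 − 1.4 = 0.64 V.
k_n = μ_nC_ox · (W/L) = 4.384 mA/V².
Assume saturation: I_D = ½ k_n V_ov² = 0.5 × 4.384 × 0.64² = 0.898 mA, giving V_DS = V_DD − I_D R_D = 14.5 − 0.898 × 10.7 = 4.89 V.
V_DS = 4.89 V ≥ V_ov = 0.64 V, confirming saturation.

I_D = 0.898 mA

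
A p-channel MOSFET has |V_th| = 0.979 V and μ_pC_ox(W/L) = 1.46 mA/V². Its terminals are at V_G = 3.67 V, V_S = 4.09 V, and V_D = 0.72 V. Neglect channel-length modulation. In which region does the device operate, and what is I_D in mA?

Cutoff; I_D = 0 mA

V_SG = V_S − V_G = 4.09 − 3.67 = 0.42 V; V_SD = V_S − V_D = 4.09 − 0.72 = 3.37 V.
V_SG = 0.42 V < |V_th| = 0.979 V, so the transistor is in cutoff.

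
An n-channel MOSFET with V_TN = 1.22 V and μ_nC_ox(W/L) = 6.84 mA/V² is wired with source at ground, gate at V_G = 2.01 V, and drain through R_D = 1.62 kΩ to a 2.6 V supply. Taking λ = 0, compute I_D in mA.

I_D = 1.40 mA

V_GS = V_G = 2.01 V, so V_ov = 2.01 − 1.22 = 0.79 V.
Assume saturation: I_D = ½ k_n V_ov² = 0.5 × 6.84 × 0.79² = 2.13 mA, giving V_DS = V_DD − I_D R_D = 2.6 − 2.13 × 1.62 = -0.858 V.
But -0.858 V < V_ov = 0.79 V, so the device is actually in triode.
In triode I_D = k_n[V_ov V_DS − ½ V_DS²] and I_D = (V_DD − V_DS)/R_D. Equating: 5.54 V_DS² − 9.754 V_DS + 2.6 = 0, giving V_DS = 0.327 V (the root below V_ov).
I_D = (2.6 − 0.327) / 1.62 = 1.4 mA.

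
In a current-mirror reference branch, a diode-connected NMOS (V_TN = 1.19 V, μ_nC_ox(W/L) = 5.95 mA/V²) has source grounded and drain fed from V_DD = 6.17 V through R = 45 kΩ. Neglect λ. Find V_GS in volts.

With gate tied to drain, V_GS = V_DS ≥ V_GS − V_TN, so the device is in saturation.
KCL at the drain: ½ k_n (V_GS − V_TN)² = (V_DD − V_GS)/R.
Let x = V_GS − 1.19. Then 134 x² + x − 4.98 = 0, giving x = 0.189 V (positive root), so V_GS = 1.38 V.
I_D = (V_DD − V_GS)/R = (6.17 − 1.38) / 45 = 0.106 mA.

V_GS = 1.38 V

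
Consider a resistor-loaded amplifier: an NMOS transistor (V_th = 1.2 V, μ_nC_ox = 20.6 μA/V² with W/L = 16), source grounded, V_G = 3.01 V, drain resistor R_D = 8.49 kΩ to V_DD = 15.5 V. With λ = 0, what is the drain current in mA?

V_GS = V_G = 3.01 V, so V_ov = 3.01 − 1.2 = 1.81 V.
k_n = μ_nC_ox · (W/L) = 0.3296 mA/V².
Assume saturation: I_D = ½ k_n V_ov² = 0.5 × 0.3296 × 1.81² = 0.54 mA, giving V_DS = V_DD − I_D R_D = 15.5 − 0.54 × 8.49 = 10.9 V.
V_DS = 10.9 V ≥ V_ov = 1.81 V, confirming saturation.

I_D = 0.540 mA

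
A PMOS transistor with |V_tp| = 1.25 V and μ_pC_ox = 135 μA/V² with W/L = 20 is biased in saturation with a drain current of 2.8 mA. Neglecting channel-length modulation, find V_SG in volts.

k_p = μ_pC_ox · (W/L) = 2.7 mA/V².
In saturation I_D = ½ k_p (V_SG − |V_tp|)², so V_SG − |V_tp| = √(2 I_D / k_p) = √(2 × 2.8 / 2.7) = 1.44 V.
V_SG = 1.25 + 1.44 = 2.69 V.

V_SG = 2.69 V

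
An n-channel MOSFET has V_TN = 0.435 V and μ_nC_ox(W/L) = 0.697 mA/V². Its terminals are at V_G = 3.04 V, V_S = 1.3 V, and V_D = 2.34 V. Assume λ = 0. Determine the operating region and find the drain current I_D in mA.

Triode; I_D = 0.569 mA

V_GS = V_G − V_S = 3.04 − 1.3 = 1.74 V; V_DS = V_D − V_S = 2.34 − 1.3 = 1.04 V.
V_ov = V_GS − V_TN = 1.74 − 0.435 = 1.3 V.
Since V_DS = 1.04 V < V_ov = 1.3 V, the device is in the triode region.
I_D = k_n [V_ov · V_DS − ½ V_DS²] = 0.697 × [1.3 × 1.04 − 0.5 × 1.04²] = 0.569 mA.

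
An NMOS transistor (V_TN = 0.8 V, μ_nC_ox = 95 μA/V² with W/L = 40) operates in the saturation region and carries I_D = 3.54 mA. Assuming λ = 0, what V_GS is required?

k_n = μ_nC_ox · (W/L) = 3.8 mA/V².
In saturation I_D = ½ k_n (V_GS − V_TN)², so V_GS − V_TN = √(2 I_D / k_n) = √(2 × 3.54 / 3.8) = 1.36 V.
V_GS = 0.8 + 1.36 = 2.16 V.

V_GS = 2.16 V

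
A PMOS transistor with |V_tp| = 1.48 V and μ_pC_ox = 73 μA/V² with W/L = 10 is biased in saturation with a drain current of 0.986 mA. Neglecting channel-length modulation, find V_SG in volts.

k_p = μ_pC_ox · (W/L) = 0.73 mA/V².
In saturation I_D = ½ k_p (V_SG − |V_tp|)², so V_SG − |V_tp| = √(2 I_D / k_p) = √(2 × 0.986 / 0.73) = 1.64 V.
V_SG = 1.48 + 1.64 = 3.12 V.

V_SG = 3.12 V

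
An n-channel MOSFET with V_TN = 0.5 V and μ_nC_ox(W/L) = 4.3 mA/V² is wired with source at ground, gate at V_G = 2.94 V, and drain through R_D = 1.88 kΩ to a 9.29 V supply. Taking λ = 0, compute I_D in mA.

I_D = 4.68 mA

V_GS = V_G = 2.94 V, so V_ov = 2.94 − 0.5 = 2.44 V.
Assume saturation: I_D = ½ k_n V_ov² = 0.5 × 4.3 × 2.44² = 12.8 mA, giving V_DS = V_DD − I_D R_D = 9.29 − 12.8 × 1.88 = -14.8 V.
But -14.8 V < V_ov = 2.44 V, so the device is actually in triode.
In triode I_D = k_n[V_ov V_DS − ½ V_DS²] and I_D = (V_DD − V_DS)/R_D. Equating: 4.04 V_DS² − 20.72 V_DS + 9.29 = 0, giving V_DS = 0.496 V (the root below V_ov).
I_D = (9.29 − 0.496) / 1.88 = 4.68 mA.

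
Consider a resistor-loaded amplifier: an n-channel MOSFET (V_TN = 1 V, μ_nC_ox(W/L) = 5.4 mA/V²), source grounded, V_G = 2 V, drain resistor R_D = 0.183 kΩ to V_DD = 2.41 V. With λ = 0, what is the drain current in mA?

I_D = 2.70 mA

V_GS = V_G = 2 V, so V_ov = 2 − 1 = 1 V.
Assume saturation: I_D = ½ k_n V_ov² = 0.5 × 5.4 × 1² = 2.7 mA, giving V_DS = V_DD − I_D R_D = 2.41 − 2.7 × 0.183 = 1.92 V.
V_DS = 1.92 V ≥ V_ov = 1 V, confirming saturation.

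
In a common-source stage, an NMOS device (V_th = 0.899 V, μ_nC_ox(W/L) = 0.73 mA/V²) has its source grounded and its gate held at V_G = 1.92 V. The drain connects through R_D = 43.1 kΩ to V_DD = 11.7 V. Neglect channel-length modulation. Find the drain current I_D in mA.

I_D = 0.261 mA

V_GS = V_G = 1.92 V, so V_ov = 1.92 − 0.899 = 1.02 V.
Assume saturation: I_D = ½ k_n V_ov² = 0.5 × 0.73 × 1.02² = 0.38 mA, giving V_DS = V_DD − I_D R_D = 11.7 − 0.38 × 43.1 = -4.7 V.
But -4.7 V < V_ov = 1.02 V, so the device is actually in triode.
In triode I_D = k_n[V_ov V_DS − ½ V_DS²] and I_D = (V_DD − V_DS)/R_D. Equating: 15.7 V_DS² − 33.12 V_DS + 11.7 = 0, giving V_DS = 0.449 V (the root below V_ov).
I_D = (11.7 − 0.449) / 43.1 = 0.261 mA.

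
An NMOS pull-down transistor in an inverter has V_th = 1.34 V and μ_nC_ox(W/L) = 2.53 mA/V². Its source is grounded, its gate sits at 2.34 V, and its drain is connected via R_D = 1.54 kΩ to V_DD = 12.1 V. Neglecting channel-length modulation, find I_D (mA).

I_D = 1.26 mA

V_GS = V_G = 2.34 V, so V_ov = 2.34 − 1.34 = 1 V.
Assume saturation: I_D = ½ k_n V_ov² = 0.5 × 2.53 × 1² = 1.26 mA, giving V_DS = V_DD − I_D R_D = 12.1 − 1.26 × 1.54 = 10.2 V.
V_DS = 10.2 V ≥ V_ov = 1 V, confirming saturation.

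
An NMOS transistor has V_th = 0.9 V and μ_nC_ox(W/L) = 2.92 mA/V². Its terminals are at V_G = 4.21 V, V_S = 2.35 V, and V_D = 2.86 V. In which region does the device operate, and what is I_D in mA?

V_GS = V_G − V_S = 4.21 − 2.35 = 1.86 V; V_DS = V_D − V_S = 2.86 − 2.35 = 0.51 V.
V_ov = V_GS − V_th = 1.86 − 0.9 = 0.96 V.
Since V_DS = 0.51 V < V_ov = 0.96 V, the device is in the triode region.
I_D = k_n [V_ov · V_DS − ½ V_DS²] = 2.92 × [0.96 × 0.51 − 0.5 × 0.51²] = 1.05 mA.

Triode; I_D = 1.05 mA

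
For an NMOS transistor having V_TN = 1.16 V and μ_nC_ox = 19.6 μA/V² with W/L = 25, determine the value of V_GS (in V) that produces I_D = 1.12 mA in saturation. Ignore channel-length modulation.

k_n = μ_nC_ox · (W/L) = 0.49 mA/V².
In saturation I_D = ½ k_n (V_GS − V_TN)², so V_GS − V_TN = √(2 I_D / k_n) = √(2 × 1.12 / 0.49) = 2.14 V.
V_GS = 1.16 + 2.14 = 3.3 V.

V_GS = 3.30 V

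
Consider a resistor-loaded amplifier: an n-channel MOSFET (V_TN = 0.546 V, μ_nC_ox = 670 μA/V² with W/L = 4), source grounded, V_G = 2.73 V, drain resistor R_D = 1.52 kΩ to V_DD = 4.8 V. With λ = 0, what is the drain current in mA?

I_D = 2.80 mA

V_GS = V_G = 2.73 V, so V_ov = 2.73 − 0.546 = 2.18 V.
k_n = μ_nC_ox · (W/L) = 2.68 mA/V².
Assume saturation: I_D = ½ k_n V_ov² = 0.5 × 2.68 × 2.18² = 6.39 mA, giving V_DS = V_DD − I_D R_D = 4.8 − 6.39 × 1.52 = -4.92 V.
But -4.92 V < V_ov = 2.18 V, so the device is actually in triode.
In triode I_D = k_n[V_ov V_DS − ½ V_DS²] and I_D = (V_DD − V_DS)/R_D. Equating: 2.04 V_DS² − 9.897 V_DS + 4.8 = 0, giving V_DS = 0.546 V (the root below V_ov).
I_D = (4.8 − 0.546) / 1.52 = 2.8 mA.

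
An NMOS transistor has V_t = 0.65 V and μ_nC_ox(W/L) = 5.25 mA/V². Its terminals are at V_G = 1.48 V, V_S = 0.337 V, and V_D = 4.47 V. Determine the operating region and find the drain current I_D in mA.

Saturation; I_D = 0.638 mA

V_GS = V_G − V_S = 1.48 − 0.337 = 1.14 V; V_DS = V_D − V_S = 4.47 − 0.337 = 4.13 V.
V_ov = V_GS − V_t = 1.14 − 0.65 = 0.493 V.
Since V_DS = 4.13 V ≥ V_ov = 0.493 V, the device is in saturation.
I_D = ½ k_n V_ov² = 0.5 × 5.25 × 0.493² = 0.638 mA.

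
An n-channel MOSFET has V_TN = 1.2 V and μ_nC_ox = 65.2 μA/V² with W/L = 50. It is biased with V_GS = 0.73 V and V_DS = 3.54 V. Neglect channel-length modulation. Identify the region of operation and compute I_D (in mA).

V_GS = 0.73 V < V_TN = 1.2 V, so the transistor is in cutoff.

Cutoff; I_D = 0 mA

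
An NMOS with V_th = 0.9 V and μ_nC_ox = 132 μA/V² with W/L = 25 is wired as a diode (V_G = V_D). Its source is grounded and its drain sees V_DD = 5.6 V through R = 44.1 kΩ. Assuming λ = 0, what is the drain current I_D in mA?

With gate tied to drain, V_GS = V_DS ≥ V_GS − V_th, so the device is in saturation.
k_n = μ_nC_ox · (W/L) = 3.3 mA/V².
KCL at the drain: ½ k_n (V_GS − V_th)² = (V_DD − V_GS)/R.
Let x = V_GS − 0.9. Then 72.8 x² + x − 4.7 = 0, giving x = 0.247 V (positive root), so V_GS = 1.15 V.
I_D = (V_DD − V_GS)/R = (5.6 − 1.15) / 44.1 = 0.101 mA.

I_D = 0.101 mA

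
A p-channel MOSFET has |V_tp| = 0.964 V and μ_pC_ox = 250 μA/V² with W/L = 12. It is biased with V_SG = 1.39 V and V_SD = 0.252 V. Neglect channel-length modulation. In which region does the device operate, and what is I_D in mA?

Triode; I_D = 0.227 mA

k_p = μ_pC_ox · (W/L) = 3 mA/V².
V_ov = V_SG − |V_tp| = 1.39 − 0.964 = 0.426 V.
Since V_SD = 0.252 V < V_ov = 0.426 V, the device is in the triode region.
I_D = k_p [V_ov · V_SD − ½ V_SD²] = 3 × [0.426 × 0.252 − 0.5 × 0.252²] = 0.227 mA.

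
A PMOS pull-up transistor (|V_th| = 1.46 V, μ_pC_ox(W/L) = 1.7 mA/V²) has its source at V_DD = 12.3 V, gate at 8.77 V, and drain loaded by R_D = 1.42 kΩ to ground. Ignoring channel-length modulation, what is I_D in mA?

I_D = 3.64 mA

V_SG = V_DD − V_G = 12.3 − 8.77 = 3.53 V, so V_ov = 3.53 − 1.46 = 2.07 V.
Assume saturation: I_D = ½ k_p V_ov² = 0.5 × 1.7 × 2.07² = 3.64 mA, giving V_SD = V_DD − I_D R_D = 12.3 − 3.64 × 1.42 = 7.13 V.
V_SD = 7.13 V ≥ V_ov = 2.07 V, confirming saturation.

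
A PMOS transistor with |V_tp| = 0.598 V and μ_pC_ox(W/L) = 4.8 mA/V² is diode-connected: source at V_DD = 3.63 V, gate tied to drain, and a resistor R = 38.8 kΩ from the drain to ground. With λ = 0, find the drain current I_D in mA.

I_D = 0.0736 mA

With gate tied to drain, V_SG = V_SD ≥ V_SG − |V_tp|, so the device is in saturation.
KCL at the drain: ½ k_p (V_SG − |V_tp|)² = (V_DD − V_SG)/R.
Let x = V_SG − 0.598. Then 93.1 x² + x − 3.032 = 0, giving x = 0.175 V (positive root), so V_SG = 0.773 V.
I_D = (V_DD − V_SG)/R = (3.63 − 0.773) / 38.8 = 0.0736 mA.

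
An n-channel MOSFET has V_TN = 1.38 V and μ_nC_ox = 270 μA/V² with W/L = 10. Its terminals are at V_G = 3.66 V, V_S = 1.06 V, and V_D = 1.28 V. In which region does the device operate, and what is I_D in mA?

V_GS = V_G − V_S = 3.66 − 1.06 = 2.6 V; V_DS = V_D − V_S = 1.28 − 1.06 = 0.22 V.
k_n = μ_nC_ox · (W/L) = 2.7 mA/V².
V_ov = V_GS − V_TN = 2.6 − 1.38 = 1.22 V.
Since V_DS = 0.22 V < V_ov = 1.22 V, the device is in the triode region.
I_D = k_n [V_ov · V_DS − ½ V_DS²] = 2.7 × [1.22 × 0.22 − 0.5 × 0.22²] = 0.659 mA.

Triode; I_D = 0.659 mA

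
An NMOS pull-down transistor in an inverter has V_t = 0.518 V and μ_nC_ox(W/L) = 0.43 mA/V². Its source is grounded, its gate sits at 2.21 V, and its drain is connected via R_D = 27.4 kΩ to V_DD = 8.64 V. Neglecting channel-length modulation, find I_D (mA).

I_D = 0.298 mA

V_GS = V_G = 2.21 V, so V_ov = 2.21 − 0.518 = 1.69 V.
Assume saturation: I_D = ½ k_n V_ov² = 0.5 × 0.43 × 1.69² = 0.616 mA, giving V_DS = V_DD − I_D R_D = 8.64 − 0.616 × 27.4 = -8.23 V.
But -8.23 V < V_ov = 1.69 V, so the device is actually in triode.
In triode I_D = k_n[V_ov V_DS − ½ V_DS²] and I_D = (V_DD − V_DS)/R_D. Equating: 5.89 V_DS² − 20.94 V_DS + 8.64 = 0, giving V_DS = 0.477 V (the root below V_ov).
I_D = (8.64 − 0.477) / 27.4 = 0.298 mA.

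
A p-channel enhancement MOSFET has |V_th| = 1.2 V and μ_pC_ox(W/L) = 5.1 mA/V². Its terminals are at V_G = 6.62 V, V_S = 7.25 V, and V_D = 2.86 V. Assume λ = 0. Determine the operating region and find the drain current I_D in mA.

V_SG = V_S − V_G = 7.25 − 6.62 = 0.63 V; V_SD = V_S − V_D = 7.25 − 2.86 = 4.39 V.
V_SG = 0.63 V < |V_th| = 1.2 V, so the transistor is in cutoff.

Cutoff; I_D = 0 mA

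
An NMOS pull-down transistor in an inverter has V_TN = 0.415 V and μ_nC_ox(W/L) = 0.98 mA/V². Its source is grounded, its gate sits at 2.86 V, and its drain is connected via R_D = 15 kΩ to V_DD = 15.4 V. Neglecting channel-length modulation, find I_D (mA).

I_D = 0.996 mA

V_GS = V_G = 2.86 V, so V_ov = 2.86 − 0.415 = 2.44 V.
Assume saturation: I_D = ½ k_n V_ov² = 0.5 × 0.98 × 2.44² = 2.93 mA, giving V_DS = V_DD − I_D R_D = 15.4 − 2.93 × 15 = -28.5 V.
But -28.5 V < V_ov = 2.44 V, so the device is actually in triode.
In triode I_D = k_n[V_ov V_DS − ½ V_DS²] and I_D = (V_DD − V_DS)/R_D. Equating: 7.35 V_DS² − 36.94 V_DS + 15.4 = 0, giving V_DS = 0.459 V (the root below V_ov).
I_D = (15.4 − 0.459) / 15 = 0.996 mA.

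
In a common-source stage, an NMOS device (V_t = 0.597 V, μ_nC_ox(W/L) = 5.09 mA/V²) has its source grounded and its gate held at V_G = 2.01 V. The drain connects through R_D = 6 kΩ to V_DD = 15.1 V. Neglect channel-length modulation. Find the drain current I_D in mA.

V_GS = V_G = 2.01 V, so V_ov = 2.01 − 0.597 = 1.41 V.
Assume saturation: I_D = ½ k_n V_ov² = 0.5 × 5.09 × 1.41² = 5.08 mA, giving V_DS = V_DD − I_D R_D = 15.1 − 5.08 × 6 = -15.4 V.
But -15.4 V < V_ov = 1.41 V, so the device is actually in triode.
In triode I_D = k_n[V_ov V_DS − ½ V_DS²] and I_D = (V_DD − V_DS)/R_D. Equating: 15.3 V_DS² − 44.15 V_DS + 15.1 = 0, giving V_DS = 0.396 V (the root below V_ov).
I_D = (15.1 − 0.396) / 6 = 2.45 mA.

I_D = 2.45 mA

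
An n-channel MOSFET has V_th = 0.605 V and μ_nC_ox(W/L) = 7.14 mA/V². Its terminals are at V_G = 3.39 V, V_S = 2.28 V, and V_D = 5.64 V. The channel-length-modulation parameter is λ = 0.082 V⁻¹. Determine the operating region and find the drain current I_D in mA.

V_GS = V_G − V_S = 3.39 − 2.28 = 1.11 V; V_DS = V_D − V_S = 5.64 − 2.28 = 3.36 V.
V_ov = V_GS − V_th = 1.11 − 0.605 = 0.505 V.
Since V_DS = 3.36 V ≥ V_ov = 0.505 V, the device is in saturation.
I_D = ½ k_n V_ov² (1 + λ V_DS) = 0.5 × 7.14 × 0.505² × (1 + 0.082 × 3.36) = 1.16 mA.

Saturation; I_D = 1.16 mA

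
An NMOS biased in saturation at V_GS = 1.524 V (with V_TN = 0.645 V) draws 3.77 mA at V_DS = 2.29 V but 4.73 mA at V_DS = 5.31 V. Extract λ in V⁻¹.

With V_GS fixed, I_D ∝ (1 + λ V_DS) in saturation, so I_D2/I_D1 = (1 + λ V_DS2)/(1 + λ V_DS1).
4.73/3.77 = 1.255 = (1 + 5.31 λ)/(1 + 2.29 λ).
Solving: λ (I_D1 V_DS2 − I_D2 V_DS1) = I_D2 − I_D1, so λ = (4.73 − 3.77) / (3.77 × 5.31 − 4.73 × 2.29) = 0.96 / 9.19 = 0.104 V⁻¹.

λ = 0.104 V⁻¹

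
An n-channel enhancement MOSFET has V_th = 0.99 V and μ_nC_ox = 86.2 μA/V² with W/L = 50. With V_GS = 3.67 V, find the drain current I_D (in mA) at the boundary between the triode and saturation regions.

At the boundary V_DS = V_ov = V_GS − V_th = 3.67 − 0.99 = 2.68 V.
k_n = μ_nC_ox · (W/L) = 4.31 mA/V².
I_D = ½ k_n V_ov² = 0.5 × 4.31 × 2.68² = 15.5 mA.

I_D = 15.5 mA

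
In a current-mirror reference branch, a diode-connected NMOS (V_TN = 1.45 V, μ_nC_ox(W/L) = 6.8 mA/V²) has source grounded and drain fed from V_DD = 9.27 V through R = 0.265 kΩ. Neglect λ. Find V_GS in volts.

With gate tied to drain, V_GS = V_DS ≥ V_GS − V_TN, so the device is in saturation.
KCL at the drain: ½ k_n (V_GS − V_TN)² = (V_DD − V_GS)/R.
Let x = V_GS − 1.45. Then 0.901 x² + x − 7.82 = 0, giving x = 2.44 V (positive root), so V_GS = 3.89 V.
I_D = (V_DD − V_GS)/R = (9.27 − 3.89) / 0.265 = 20.3 mA.

V_GS = 3.89 V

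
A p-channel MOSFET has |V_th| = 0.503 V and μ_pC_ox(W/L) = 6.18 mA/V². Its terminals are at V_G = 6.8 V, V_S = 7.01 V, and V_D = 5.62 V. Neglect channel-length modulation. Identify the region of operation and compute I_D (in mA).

V_SG = V_S − V_G = 7.01 − 6.8 = 0.21 V; V_SD = V_S − V_D = 7.01 − 5.62 = 1.39 V.
V_SG = 0.21 V < |V_th| = 0.503 V, so the transistor is in cutoff.

Cutoff; I_D = 0 mA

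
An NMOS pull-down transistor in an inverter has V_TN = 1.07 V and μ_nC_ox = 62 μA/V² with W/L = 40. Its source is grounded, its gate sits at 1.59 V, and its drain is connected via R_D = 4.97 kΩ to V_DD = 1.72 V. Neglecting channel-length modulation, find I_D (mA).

V_GS = V_G = 1.59 V, so V_ov = 1.59 − 1.07 = 0.52 V.
k_n = μ_nC_ox · (W/L) = 2.48 mA/V².
Assume saturation: I_D = ½ k_n V_ov² = 0.5 × 2.48 × 0.52² = 0.335 mA, giving V_DS = V_DD − I_D R_D = 1.72 − 0.335 × 4.97 = 0.0536 V.
But 0.0536 V < V_ov = 0.52 V, so the device is actually in triode.
In triode I_D = k_n[V_ov V_DS − ½ V_DS²] and I_D = (V_DD − V_DS)/R_D. Equating: 6.16 V_DS² − 7.409 V_DS + 1.72 = 0, giving V_DS = 0.314 V (the root below V_ov).
I_D = (1.72 − 0.314) / 4.97 = 0.283 mA.

I_D = 0.283 mA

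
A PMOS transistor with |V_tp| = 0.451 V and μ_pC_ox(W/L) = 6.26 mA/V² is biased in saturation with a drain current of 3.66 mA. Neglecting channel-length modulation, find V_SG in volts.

In saturation I_D = ½ k_p (V_SG − |V_tp|)², so V_SG − |V_tp| = √(2 I_D / k_p) = √(2 × 3.66 / 6.26) = 1.08 V.
V_SG = 0.451 + 1.08 = 1.53 V.

V_SG = 1.53 V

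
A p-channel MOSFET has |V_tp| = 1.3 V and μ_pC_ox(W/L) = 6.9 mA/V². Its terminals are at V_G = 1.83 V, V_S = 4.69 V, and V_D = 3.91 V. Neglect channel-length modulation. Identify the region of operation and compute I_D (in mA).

V_SG = V_S − V_G = 4.69 − 1.83 = 2.86 V; V_SD = V_S − V_D = 4.69 − 3.91 = 0.78 V.
V_ov = V_SG − |V_tp| = 2.86 − 1.3 = 1.56 V.
Since V_SD = 0.78 V < V_ov = 1.56 V, the device is in the triode region.
I_D = k_p [V_ov · V_SD − ½ V_SD²] = 6.9 × [1.56 × 0.78 − 0.5 × 0.78²] = 6.3 mA.

Triode; I_D = 6.30 mA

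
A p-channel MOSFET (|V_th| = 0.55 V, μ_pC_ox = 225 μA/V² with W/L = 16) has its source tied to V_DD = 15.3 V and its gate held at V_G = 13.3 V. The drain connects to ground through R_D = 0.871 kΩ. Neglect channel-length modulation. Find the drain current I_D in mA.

V_SG = V_DD − V_G = 15.3 − 13.3 = 2 V, so V_ov = 2 − 0.55 = 1.45 V.
k_p = μ_pC_ox · (W/L) = 3.6 mA/V².
Assume saturation: I_D = ½ k_p V_ov² = 0.5 × 3.6 × 1.45² = 3.78 mA, giving V_SD = V_DD − I_D R_D = 15.3 − 3.78 × 0.871 = 12 V.
V_SD = 12 V ≥ V_ov = 1.45 V, confirming saturation.

I_D = 3.78 mA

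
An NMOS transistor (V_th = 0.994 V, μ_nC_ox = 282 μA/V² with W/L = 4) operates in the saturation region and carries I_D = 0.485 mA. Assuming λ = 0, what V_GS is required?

V_GS = 1.92 V

k_n = μ_nC_ox · (W/L) = 1.128 mA/V².
In saturation I_D = ½ k_n (V_GS − V_th)², so V_GS − V_th = √(2 I_D / k_n) = √(2 × 0.485 / 1.128) = 0.927 V.
V_GS = 0.994 + 0.927 = 1.92 V.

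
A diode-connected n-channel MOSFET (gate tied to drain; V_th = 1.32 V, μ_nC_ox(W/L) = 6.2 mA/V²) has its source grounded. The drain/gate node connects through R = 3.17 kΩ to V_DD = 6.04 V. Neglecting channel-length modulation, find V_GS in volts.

V_GS = 1.96 V

With gate tied to drain, V_GS = V_DS ≥ V_GS − V_th, so the device is in saturation.
KCL at the drain: ½ k_n (V_GS − V_th)² = (V_DD − V_GS)/R.
Let x = V_GS − 1.32. Then 9.83 x² + x − 4.72 = 0, giving x = 0.644 V (positive root), so V_GS = 1.96 V.
I_D = (V_DD − V_GS)/R = (6.04 − 1.96) / 3.17 = 1.29 mA.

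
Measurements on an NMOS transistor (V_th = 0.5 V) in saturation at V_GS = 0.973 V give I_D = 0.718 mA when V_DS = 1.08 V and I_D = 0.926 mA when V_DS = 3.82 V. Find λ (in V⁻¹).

With V_GS fixed, I_D ∝ (1 + λ V_DS) in saturation, so I_D2/I_D1 = (1 + λ V_DS2)/(1 + λ V_DS1).
0.926/0.718 = 1.29 = (1 + 3.82 λ)/(1 + 1.08 λ).
Solving: λ (I_D1 V_DS2 − I_D2 V_DS1) = I_D2 − I_D1, so λ = (0.926 − 0.718) / (0.718 × 3.82 − 0.926 × 1.08) = 0.208 / 1.74 = 0.119 V⁻¹.

λ = 0.119 V⁻¹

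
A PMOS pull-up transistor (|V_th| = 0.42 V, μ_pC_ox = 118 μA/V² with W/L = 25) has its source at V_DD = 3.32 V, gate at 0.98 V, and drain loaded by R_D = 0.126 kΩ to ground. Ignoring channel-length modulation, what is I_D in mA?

I_D = 5.44 mA

V_SG = V_DD − V_G = 3.32 − 0.98 = 2.34 V, so V_ov = 2.34 − 0.42 = 1.92 V.
k_p = μ_pC_ox · (W/L) = 2.95 mA/V².
Assume saturation: I_D = ½ k_p V_ov² = 0.5 × 2.95 × 1.92² = 5.44 mA, giving V_SD = V_DD − I_D R_D = 3.32 − 5.44 × 0.126 = 2.63 V.
V_SD = 2.63 V ≥ V_ov = 1.92 V, confirming saturation.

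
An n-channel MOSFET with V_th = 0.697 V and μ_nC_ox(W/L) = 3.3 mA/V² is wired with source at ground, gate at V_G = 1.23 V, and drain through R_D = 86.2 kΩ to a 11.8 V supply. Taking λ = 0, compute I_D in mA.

I_D = 0.136 mA

V_GS = V_G = 1.23 V, so V_ov = 1.23 − 0.697 = 0.533 V.
Assume saturation: I_D = ½ k_n V_ov² = 0.5 × 3.3 × 0.533² = 0.469 mA, giving V_DS = V_DD − I_D R_D = 11.8 − 0.469 × 86.2 = -28.6 V.
But -28.6 V < V_ov = 0.533 V, so the device is actually in triode.
In triode I_D = k_n[V_ov V_DS − ½ V_DS²] and I_D = (V_DD − V_DS)/R_D. Equating: 142 V_DS² − 152.6 V_DS + 11.8 = 0, giving V_DS = 0.0839 V (the root below V_ov).
I_D = (11.8 − 0.0839) / 86.2 = 0.136 mA.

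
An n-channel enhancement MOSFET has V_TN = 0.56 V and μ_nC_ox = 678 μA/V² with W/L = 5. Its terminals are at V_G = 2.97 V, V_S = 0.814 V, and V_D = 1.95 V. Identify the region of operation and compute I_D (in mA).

V_GS = V_G − V_S = 2.97 − 0.814 = 2.16 V; V_DS = V_D − V_S = 1.95 − 0.814 = 1.14 V.
k_n = μ_nC_ox · (W/L) = 3.39 mA/V².
V_ov = V_GS − V_TN = 2.16 − 0.56 = 1.6 V.
Since V_DS = 1.14 V < V_ov = 1.6 V, the device is in the triode region.
I_D = k_n [V_ov · V_DS − ½ V_DS²] = 3.39 × [1.6 × 1.14 − 0.5 × 1.14²] = 3.96 mA.

Triode; I_D = 3.96 mA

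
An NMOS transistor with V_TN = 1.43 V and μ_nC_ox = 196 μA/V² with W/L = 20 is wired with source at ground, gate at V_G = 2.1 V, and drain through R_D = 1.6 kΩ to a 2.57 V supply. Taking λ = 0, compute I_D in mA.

V_GS = V_G = 2.1 V, so V_ov = 2.1 − 1.43 = 0.67 V.
k_n = μ_nC_ox · (W/L) = 3.92 mA/V².
Assume saturation: I_D = ½ k_n V_ov² = 0.5 × 3.92 × 0.67² = 0.88 mA, giving V_DS = V_DD − I_D R_D = 2.57 − 0.88 × 1.6 = 1.16 V.
V_DS = 1.16 V ≥ V_ov = 0.67 V, confirming saturation.

I_D = 0.880 mA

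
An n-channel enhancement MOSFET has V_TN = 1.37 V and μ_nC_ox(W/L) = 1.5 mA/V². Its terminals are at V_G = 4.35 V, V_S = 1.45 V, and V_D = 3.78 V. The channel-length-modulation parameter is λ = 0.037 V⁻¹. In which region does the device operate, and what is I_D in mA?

Saturation; I_D = 1.91 mA

V_GS = V_G − V_S = 4.35 − 1.45 = 2.9 V; V_DS = V_D − V_S = 3.78 − 1.45 = 2.33 V.
V_ov = V_GS − V_TN = 2.9 − 1.37 = 1.53 V.
Since V_DS = 2.33 V ≥ V_ov = 1.53 V, the device is in saturation.
I_D = ½ k_n V_ov² (1 + λ V_DS) = 0.5 × 1.5 × 1.53² × (1 + 0.037 × 2.33) = 1.91 mA.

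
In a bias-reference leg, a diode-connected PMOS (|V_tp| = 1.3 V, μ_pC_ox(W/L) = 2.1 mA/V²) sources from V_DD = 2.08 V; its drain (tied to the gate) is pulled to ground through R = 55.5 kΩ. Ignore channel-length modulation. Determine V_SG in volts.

V_SG = 1.41 V

With gate tied to drain, V_SG = V_SD ≥ V_SG − |V_tp|, so the device is in saturation.
KCL at the drain: ½ k_p (V_SG − |V_tp|)² = (V_DD − V_SG)/R.
Let x = V_SG − 1.3. Then 58.3 x² + x − 0.78 = 0, giving x = 0.107 V (positive root), so V_SG = 1.41 V.
I_D = (V_DD − V_SG)/R = (2.08 − 1.41) / 55.5 = 0.0121 mA.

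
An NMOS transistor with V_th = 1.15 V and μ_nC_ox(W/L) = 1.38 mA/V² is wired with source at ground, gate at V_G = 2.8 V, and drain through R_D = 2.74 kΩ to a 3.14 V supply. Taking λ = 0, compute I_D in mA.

I_D = 0.964 mA

V_GS = V_G = 2.8 V, so V_ov = 2.8 − 1.15 = 1.65 V.
Assume saturation: I_D = ½ k_n V_ov² = 0.5 × 1.38 × 1.65² = 1.88 mA, giving V_DS = V_DD − I_D R_D = 3.14 − 1.88 × 2.74 = -2.01 V.
But -2.01 V < V_ov = 1.65 V, so the device is actually in triode.
In triode I_D = k_n[V_ov V_DS − ½ V_DS²] and I_D = (V_DD − V_DS)/R_D. Equating: 1.89 V_DS² − 7.239 V_DS + 3.14 = 0, giving V_DS = 0.499 V (the root below V_ov).
I_D = (3.14 − 0.499) / 2.74 = 0.964 mA.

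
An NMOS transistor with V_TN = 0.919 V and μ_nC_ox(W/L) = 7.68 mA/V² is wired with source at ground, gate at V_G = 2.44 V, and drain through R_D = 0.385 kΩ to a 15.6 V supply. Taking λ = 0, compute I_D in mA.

I_D = 8.88 mA

V_GS = V_G = 2.44 V, so V_ov = 2.44 − 0.919 = 1.52 V.
Assume saturation: I_D = ½ k_n V_ov² = 0.5 × 7.68 × 1.52² = 8.88 mA, giving V_DS = V_DD − I_D R_D = 15.6 − 8.88 × 0.385 = 12.2 V.
V_DS = 12.2 V ≥ V_ov = 1.52 V, confirming saturation.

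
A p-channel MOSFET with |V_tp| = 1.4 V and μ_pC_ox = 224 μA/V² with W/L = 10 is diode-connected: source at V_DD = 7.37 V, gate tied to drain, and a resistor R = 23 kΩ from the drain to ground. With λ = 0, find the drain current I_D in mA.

I_D = 0.239 mA

With gate tied to drain, V_SG = V_SD ≥ V_SG − |V_tp|, so the device is in saturation.
k_p = μ_pC_ox · (W/L) = 2.24 mA/V².
KCL at the drain: ½ k_p (V_SG − |V_tp|)² = (V_DD − V_SG)/R.
Let x = V_SG − 1.4. Then 25.8 x² + x − 5.97 = 0, giving x = 0.462 V (positive root), so V_SG = 1.86 V.
I_D = (V_DD − V_SG)/R = (7.37 − 1.86) / 23 = 0.239 mA.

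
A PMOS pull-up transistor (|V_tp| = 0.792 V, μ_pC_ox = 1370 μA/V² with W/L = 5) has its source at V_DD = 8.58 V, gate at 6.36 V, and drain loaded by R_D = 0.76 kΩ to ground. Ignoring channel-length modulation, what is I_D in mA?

I_D = 6.98 mA

V_SG = V_DD − V_G = 8.58 − 6.36 = 2.22 V, so V_ov = 2.22 − 0.792 = 1.43 V.
k_p = μ_pC_ox · (W/L) = 6.85 mA/V².
Assume saturation: I_D = ½ k_p V_ov² = 0.5 × 6.85 × 1.43² = 6.98 mA, giving V_SD = V_DD − I_D R_D = 8.58 − 6.98 × 0.76 = 3.27 V.
V_SD = 3.27 V ≥ V_ov = 1.43 V, confirming saturation.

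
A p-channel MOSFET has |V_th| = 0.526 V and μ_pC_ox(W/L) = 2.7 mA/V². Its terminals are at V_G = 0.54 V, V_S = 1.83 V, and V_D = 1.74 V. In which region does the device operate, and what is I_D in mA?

V_SG = V_S − V_G = 1.83 − 0.54 = 1.29 V; V_SD = V_S − V_D = 1.83 − 1.74 = 0.09 V.
V_ov = V_SG − |V_th| = 1.29 − 0.526 = 0.764 V.
Since V_SD = 0.09 V < V_ov = 0.764 V, the device is in the triode region.
I_D = k_p [V_ov · V_SD − ½ V_SD²] = 2.7 × [0.764 × 0.09 − 0.5 × 0.09²] = 0.175 mA.

Triode; I_D = 0.175 mA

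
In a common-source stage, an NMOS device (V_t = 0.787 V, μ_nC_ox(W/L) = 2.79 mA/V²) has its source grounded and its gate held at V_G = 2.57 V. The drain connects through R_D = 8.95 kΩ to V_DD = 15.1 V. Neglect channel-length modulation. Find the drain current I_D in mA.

V_GS = V_G = 2.57 V, so V_ov = 2.57 − 0.787 = 1.78 V.
Assume saturation: I_D = ½ k_n V_ov² = 0.5 × 2.79 × 1.78² = 4.43 mA, giving V_DS = V_DD − I_D R_D = 15.1 − 4.43 × 8.95 = -24.6 V.
But -24.6 V < V_ov = 1.78 V, so the device is actually in triode.
In triode I_D = k_n[V_ov V_DS − ½ V_DS²] and I_D = (V_DD − V_DS)/R_D. Equating: 12.5 V_DS² − 45.52 V_DS + 15.1 = 0, giving V_DS = 0.369 V (the root below V_ov).
I_D = (15.1 − 0.369) / 8.95 = 1.65 mA.

I_D = 1.65 mA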